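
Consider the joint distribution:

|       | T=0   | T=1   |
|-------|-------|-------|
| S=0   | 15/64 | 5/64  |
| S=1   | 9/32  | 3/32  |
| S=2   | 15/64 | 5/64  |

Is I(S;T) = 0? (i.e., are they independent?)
Marginal P(S) (row sums):
  P(S=0) = 15/64 + 5/64 = 5/16
  P(S=1) = 9/32 + 3/32 = 3/8
  P(S=2) = 15/64 + 5/64 = 5/16
Marginal P(T) (column sums):
  P(T=0) = 15/64 + 9/32 + 15/64 = 3/4
  P(T=1) = 5/64 + 3/32 + 5/64 = 1/4

S and T are independent iff P(S=i,T=j) = P(S=i)·P(T=j) for every cell.
  P(S=0)·P(T=0) = 5/16 × 3/4 = 15/64 = P(S=0,T=0) ✓
  P(S=0)·P(T=1) = 5/16 × 1/4 = 5/64 = P(S=0,T=1) ✓
  P(S=1)·P(T=0) = 3/8 × 3/4 = 9/32 = P(S=1,T=0) ✓
  P(S=1)·P(T=1) = 3/8 × 1/4 = 3/32 = P(S=1,T=1) ✓
  P(S=2)·P(T=0) = 5/16 × 3/4 = 15/64 = P(S=2,T=0) ✓
  P(S=2)·P(T=1) = 5/16 × 1/4 = 5/64 = P(S=2,T=1) ✓

Yes, S and T are independent: every cell factors, so I(S;T) = 0 bits.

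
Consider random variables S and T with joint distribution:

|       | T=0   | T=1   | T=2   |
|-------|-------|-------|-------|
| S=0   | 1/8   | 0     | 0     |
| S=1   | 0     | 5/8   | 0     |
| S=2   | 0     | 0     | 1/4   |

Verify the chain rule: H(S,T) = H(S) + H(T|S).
Left side:
H(S,T) = -[(1/8)·log₂(1/8) + (5/8)·log₂(5/8) + (1/4)·log₂(1/4)]
  = 0.3750 + 0.4238 + 0.5000
  = 1.2988 bits

Right side:
Marginal P(S) (row sums):
  P(S=0) = 1/8 + 0 + 0 = 1/8
  P(S=1) = 0 + 5/8 + 0 = 5/8
  P(S=2) = 0 + 0 + 1/4 = 1/4
H(S) = -[(1/8)·log₂(1/8) + (5/8)·log₂(5/8) + (1/4)·log₂(1/4)]
  = 0.3750 + 0.4238 + 0.5000
  = 1.2988 bits
H(T|S) = -Σ P(S,T)·log₂ P(T|S), where P(T|S) = P(S,T) / P(S)
  (cells with P(S,T) = 0 contribute 0)
  (S=0,T=0): P(T|S) = (1/8)/(1/8) = 1;  -(1/8)·log₂(1) = 0.0000
  (S=1,T=1): P(T|S) = (5/8)/(5/8) = 1;  -(5/8)·log₂(1) = 0.0000
  (S=2,T=2): P(T|S) = (1/4)/(1/4) = 1;  -(1/4)·log₂(1) = 0.0000
H(T|S) = 0.0000 + 0.0000 + 0.0000
  = 0.0000 bits
H(S) + H(T|S) = 1.2988 + 0.0000 = 1.2988 bits

Both sides equal 1.2988 bits, so the chain rule holds ✓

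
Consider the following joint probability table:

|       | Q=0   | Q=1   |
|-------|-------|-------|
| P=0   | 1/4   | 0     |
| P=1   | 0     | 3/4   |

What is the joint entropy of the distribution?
H(P,Q) = -Σ P(P,Q) log₂ P(P,Q), summed over the non-zero cells:
H(P,Q) = -[(1/4)·log₂(1/4) + (3/4)·log₂(3/4)]
  = 0.5000 + 0.3113
  = 0.8113 bits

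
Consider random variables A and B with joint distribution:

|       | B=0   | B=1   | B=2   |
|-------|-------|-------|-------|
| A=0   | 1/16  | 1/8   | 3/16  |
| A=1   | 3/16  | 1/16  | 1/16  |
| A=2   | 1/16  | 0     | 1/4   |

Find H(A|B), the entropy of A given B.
Marginal P(B) (column sums):
  P(B=0) = 1/16 + 3/16 + 1/16 = 5/16
  P(B=1) = 1/8 + 1/16 + 0 = 3/16
  P(B=2) = 3/16 + 1/16 + 1/4 = 1/2

H(A|B) = -Σ P(A,B)·log₂ P(A|B), where P(A|B) = P(A,B) / P(B)
  (cells with P(A,B) = 0 contribute 0)
  (A=0,B=0): P(A|B) = (1/16)/(5/16) = 1/5;  -(1/16)·log₂(1/5) = 0.1451
  (A=0,B=1): P(A|B) = (1/8)/(3/16) = 2/3;  -(1/8)·log₂(2/3) = 0.0731
  (A=0,B=2): P(A|B) = (3/16)/(1/2) = 3/8;  -(3/16)·log₂(3/8) = 0.2653
  (A=1,B=0): P(A|B) = (3/16)/(5/16) = 3/5;  -(3/16)·log₂(3/5) = 0.1382
  (A=1,B=1): P(A|B) = (1/16)/(3/16) = 1/3;  -(1/16)·log₂(1/3) = 0.0991
  (A=1,B=2): P(A|B) = (1/16)/(1/2) = 1/8;  -(1/16)·log₂(1/8) = 0.1875
  (A=2,B=0): P(A|B) = (1/16)/(5/16) = 1/5;  -(1/16)·log₂(1/5) = 0.1451
  (A=2,B=2): P(A|B) = (1/4)/(1/2) = 1/2;  -(1/4)·log₂(1/2) = 0.2500
H(A|B) = 0.1451 + 0.0731 + 0.2653 + 0.1382 + 0.0991 + 0.1875 + 0.1451 + 0.2500
  = 1.3034 bits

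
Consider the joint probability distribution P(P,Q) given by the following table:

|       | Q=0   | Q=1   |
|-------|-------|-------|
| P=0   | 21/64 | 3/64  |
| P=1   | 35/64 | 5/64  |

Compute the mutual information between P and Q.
Marginal P(P) (row sums):
  P(P=0) = 21/64 + 3/64 = 3/8
  P(P=1) = 35/64 + 5/64 = 5/8
Marginal P(Q) (column sums):
  P(Q=0) = 21/64 + 35/64 = 7/8
  P(Q=1) = 3/64 + 5/64 = 1/8

H(P) = -[(3/8)·log₂(3/8) + (5/8)·log₂(5/8)]
  = 0.5306 + 0.4238
  = 0.9544 bits
H(Q) = -[(7/8)·log₂(7/8) + (1/8)·log₂(1/8)]
  = 0.1686 + 0.3750
  = 0.5436 bits
H(P,Q) = -[(21/64)·log₂(21/64) + (3/64)·log₂(3/64) + (35/64)·log₂(35/64) + (5/64)·log₂(5/64)]
  = 0.5275 + 0.2070 + 0.4762 + 0.2873
  = 1.4980 bits

I(P;Q) = H(P) + H(Q) - H(P,Q)
  = 0.9544 + 0.5436 - 1.4980
  = 0.0000 bits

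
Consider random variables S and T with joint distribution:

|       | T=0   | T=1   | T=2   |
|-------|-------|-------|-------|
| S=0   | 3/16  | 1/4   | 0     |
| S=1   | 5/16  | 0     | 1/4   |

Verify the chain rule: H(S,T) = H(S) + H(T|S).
Left side:
H(S,T) = -[(3/16)·log₂(3/16) + (1/4)·log₂(1/4) + (5/16)·log₂(5/16) + (1/4)·log₂(1/4)]
  = 0.4528 + 0.5000 + 0.5244 + 0.5000
  = 1.9772 bits

Right side:
Marginal P(S) (row sums):
  P(S=0) = 3/16 + 1/4 + 0 = 7/16
  P(S=1) = 5/16 + 0 + 1/4 = 9/16
H(S) = -[(7/16)·log₂(7/16) + (9/16)·log₂(9/16)]
  = 0.5218 + 0.4669
  = 0.9887 bits
H(T|S) = -Σ P(S,T)·log₂ P(T|S), where P(T|S) = P(S,T) / P(S)
  (cells with P(S,T) = 0 contribute 0)
  (S=0,T=0): P(T|S) = (3/16)/(7/16) = 3/7;  -(3/16)·log₂(3/7) = 0.2292
  (S=0,T=1): P(T|S) = (1/4)/(7/16) = 4/7;  -(1/4)·log₂(4/7) = 0.2018
  (S=1,T=0): P(T|S) = (5/16)/(9/16) = 5/9;  -(5/16)·log₂(5/9) = 0.2650
  (S=1,T=2): P(T|S) = (1/4)/(9/16) = 4/9;  -(1/4)·log₂(4/9) = 0.2925
H(T|S) = 0.2292 + 0.2018 + 0.2650 + 0.2925
  = 0.9885 bits
H(S) + H(T|S) = 0.9887 + 0.9885 = 1.9772 bits

Both sides equal 1.9772 bits, so the chain rule holds ✓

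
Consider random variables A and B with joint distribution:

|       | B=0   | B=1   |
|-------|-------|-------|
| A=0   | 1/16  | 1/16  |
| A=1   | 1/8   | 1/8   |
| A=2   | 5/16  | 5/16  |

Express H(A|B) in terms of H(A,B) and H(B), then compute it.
H(A|B) = H(A,B) - H(B)

Marginal P(B) (column sums):
  P(B=0) = 1/16 + 1/8 + 5/16 = 1/2
  P(B=1) = 1/16 + 1/8 + 5/16 = 1/2

H(A,B) = -[(1/16)·log₂(1/16) + (1/16)·log₂(1/16) + (1/8)·log₂(1/8) + (1/8)·log₂(1/8) + (5/16)·log₂(5/16) + (5/16)·log₂(5/16)]
  = 0.2500 + 0.2500 + 0.3750 + 0.3750 + 0.5244 + 0.5244
  = 2.2988 bits
H(B) = -[(1/2)·log₂(1/2) + (1/2)·log₂(1/2)]
  = 0.5000 + 0.5000
  = 1.0000 bits

H(A|B) = 2.2988 - 1.0000 = 1.2988 bits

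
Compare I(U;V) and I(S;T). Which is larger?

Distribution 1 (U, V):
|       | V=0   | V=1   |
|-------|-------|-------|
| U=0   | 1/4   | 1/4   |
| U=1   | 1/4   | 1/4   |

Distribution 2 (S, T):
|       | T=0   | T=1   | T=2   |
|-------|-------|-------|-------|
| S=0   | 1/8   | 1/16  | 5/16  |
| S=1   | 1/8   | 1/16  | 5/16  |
Distribution 1 (U, V):
Marginal P(U) (row sums):
  P(U=0) = 1/4 + 1/4 = 1/2
  P(U=1) = 1/4 + 1/4 = 1/2
Marginal P(V) (column sums):
  P(V=0) = 1/4 + 1/4 = 1/2
  P(V=1) = 1/4 + 1/4 = 1/2

H(U) = -[(1/2)·log₂(1/2) + (1/2)·log₂(1/2)]
  = 0.5000 + 0.5000
  = 1.0000 bits
H(V) = -[(1/2)·log₂(1/2) + (1/2)·log₂(1/2)]
  = 0.5000 + 0.5000
  = 1.0000 bits
H(U,V) = -[(1/4)·log₂(1/4) + (1/4)·log₂(1/4) + (1/4)·log₂(1/4) + (1/4)·log₂(1/4)]
  = 0.5000 + 0.5000 + 0.5000 + 0.5000
  = 2.0000 bits

I(U;V) = H(U) + H(V) - H(U,V)
  = 1.0000 + 1.0000 - 2.0000
  = 0.0000 bits

Distribution 2 (S, T):
Marginal P(S) (row sums):
  P(S=0) = 1/8 + 1/16 + 5/16 = 1/2
  P(S=1) = 1/8 + 1/16 + 5/16 = 1/2
Marginal P(T) (column sums):
  P(T=0) = 1/8 + 1/8 = 1/4
  P(T=1) = 1/16 + 1/16 = 1/8
  P(T=2) = 5/16 + 5/16 = 5/8

H(S) = -[(1/2)·log₂(1/2) + (1/2)·log₂(1/2)]
  = 0.5000 + 0.5000
  = 1.0000 bits
H(T) = -[(1/4)·log₂(1/4) + (1/8)·log₂(1/8) + (5/8)·log₂(5/8)]
  = 0.5000 + 0.3750 + 0.4238
  = 1.2988 bits
H(S,T) = -[(1/8)·log₂(1/8) + (1/16)·log₂(1/16) + (5/16)·log₂(5/16) + (1/8)·log₂(1/8) + (1/16)·log₂(1/16) + (5/16)·log₂(5/16)]
  = 0.3750 + 0.2500 + 0.5244 + 0.3750 + 0.2500 + 0.5244
  = 2.2988 bits

I(S;T) = H(S) + H(T) - H(S,T)
  = 1.0000 + 1.2988 - 2.2988
  = 0.0000 bits

Both joint tables factor as the product of their marginals, so I(U;V) = I(S;T) = 0 bits: neither is larger (both pairs are independent).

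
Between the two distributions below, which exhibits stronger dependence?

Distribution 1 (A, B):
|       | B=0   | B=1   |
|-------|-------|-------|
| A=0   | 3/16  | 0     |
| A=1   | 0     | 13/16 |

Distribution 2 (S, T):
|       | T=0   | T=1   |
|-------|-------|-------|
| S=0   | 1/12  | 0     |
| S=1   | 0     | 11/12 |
Distribution 1 (A, B):
Marginal P(A) (row sums):
  P(A=0) = 3/16 + 0 = 3/16
  P(A=1) = 0 + 13/16 = 13/16
Marginal P(B) (column sums):
  P(B=0) = 3/16 + 0 = 3/16
  P(B=1) = 0 + 13/16 = 13/16

H(A) = -[(3/16)·log₂(3/16) + (13/16)·log₂(13/16)]
  = 0.4528 + 0.2434
  = 0.6962 bits
H(B) = -[(3/16)·log₂(3/16) + (13/16)·log₂(13/16)]
  = 0.4528 + 0.2434
  = 0.6962 bits
H(A,B) = -[(3/16)·log₂(3/16) + (13/16)·log₂(13/16)]
  = 0.4528 + 0.2434
  = 0.6962 bits

I(A;B) = H(A) + H(B) - H(A,B)
  = 0.6962 + 0.6962 - 0.6962
  = 0.6962 bits

Distribution 2 (S, T):
Marginal P(S) (row sums):
  P(S=0) = 1/12 + 0 = 1/12
  P(S=1) = 0 + 11/12 = 11/12
Marginal P(T) (column sums):
  P(T=0) = 1/12 + 0 = 1/12
  P(T=1) = 0 + 11/12 = 11/12

H(S) = -[(1/12)·log₂(1/12) + (11/12)·log₂(11/12)]
  = 0.2987 + 0.1151
  = 0.4138 bits
H(T) = -[(1/12)·log₂(1/12) + (11/12)·log₂(11/12)]
  = 0.2987 + 0.1151
  = 0.4138 bits
H(S,T) = -[(1/12)·log₂(1/12) + (11/12)·log₂(11/12)]
  = 0.2987 + 0.1151
  = 0.4138 bits

I(S;T) = H(S) + H(T) - H(S,T)
  = 0.4138 + 0.4138 - 0.4138
  = 0.4138 bits

I(A;B) = 0.6962 bits > I(S;T) = 0.4138 bits, so (A, B) has the higher mutual information (stronger dependence).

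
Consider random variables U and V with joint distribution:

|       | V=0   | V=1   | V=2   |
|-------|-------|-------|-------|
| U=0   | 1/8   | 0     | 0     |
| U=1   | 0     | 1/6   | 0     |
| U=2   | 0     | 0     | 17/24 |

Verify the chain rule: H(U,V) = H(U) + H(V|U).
Left side:
H(U,V) = -[(1/8)·log₂(1/8) + (1/6)·log₂(1/6) + (17/24)·log₂(17/24)]
  = 0.3750 + 0.4308 + 0.3524
  = 1.1582 bits

Right side:
Marginal P(U) (row sums):
  P(U=0) = 1/8 + 0 + 0 = 1/8
  P(U=1) = 0 + 1/6 + 0 = 1/6
  P(U=2) = 0 + 0 + 17/24 = 17/24
H(U) = -[(1/8)·log₂(1/8) + (1/6)·log₂(1/6) + (17/24)·log₂(17/24)]
  = 0.3750 + 0.4308 + 0.3524
  = 1.1582 bits
H(V|U) = -Σ P(U,V)·log₂ P(V|U), where P(V|U) = P(U,V) / P(U)
  (cells with P(U,V) = 0 contribute 0)
  (U=0,V=0): P(V|U) = (1/8)/(1/8) = 1;  -(1/8)·log₂(1) = 0.0000
  (U=1,V=1): P(V|U) = (1/6)/(1/6) = 1;  -(1/6)·log₂(1) = 0.0000
  (U=2,V=2): P(V|U) = (17/24)/(17/24) = 1;  -(17/24)·log₂(1) = 0.0000
H(V|U) = 0.0000 + 0.0000 + 0.0000
  = 0.0000 bits
H(U) + H(V|U) = 1.1582 + 0.0000 = 1.1582 bits

Both sides equal 1.1582 bits, so the chain rule holds ✓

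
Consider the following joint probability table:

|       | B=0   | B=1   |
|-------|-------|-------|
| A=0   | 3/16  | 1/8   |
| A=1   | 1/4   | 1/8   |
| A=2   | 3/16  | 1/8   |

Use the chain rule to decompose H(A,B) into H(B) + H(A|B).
By the chain rule: H(A,B) = H(B) + H(A|B)

Marginal P(B) (column sums):
  P(B=0) = 3/16 + 1/4 + 3/16 = 5/8
  P(B=1) = 1/8 + 1/8 + 1/8 = 3/8
H(B) = -[(5/8)·log₂(5/8) + (3/8)·log₂(3/8)]
  = 0.4238 + 0.5306
  = 0.9544 bits
H(A|B) = -Σ P(A,B)·log₂ P(A|B), where P(A|B) = P(A,B) / P(B)
  (A=0,B=0): P(A|B) = (3/16)/(5/8) = 3/10;  -(3/16)·log₂(3/10) = 0.3257
  (A=0,B=1): P(A|B) = (1/8)/(3/8) = 1/3;  -(1/8)·log₂(1/3) = 0.1981
  (A=1,B=0): P(A|B) = (1/4)/(5/8) = 2/5;  -(1/4)·log₂(2/5) = 0.3305
  (A=1,B=1): P(A|B) = (1/8)/(3/8) = 1/3;  -(1/8)·log₂(1/3) = 0.1981
  (A=2,B=0): P(A|B) = (3/16)/(5/8) = 3/10;  -(3/16)·log₂(3/10) = 0.3257
  (A=2,B=1): P(A|B) = (1/8)/(3/8) = 1/3;  -(1/8)·log₂(1/3) = 0.1981
H(A|B) = 0.3257 + 0.1981 + 0.3305 + 0.1981 + 0.3257 + 0.1981
  = 1.5762 bits

H(A,B) = H(B) + H(A|B) = 0.9544 + 1.5762 = 2.5306 bits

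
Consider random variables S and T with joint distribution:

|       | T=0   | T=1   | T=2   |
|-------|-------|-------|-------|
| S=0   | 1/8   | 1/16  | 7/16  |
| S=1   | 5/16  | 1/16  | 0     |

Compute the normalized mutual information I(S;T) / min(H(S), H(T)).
Marginal P(S) (row sums):
  P(S=0) = 1/8 + 1/16 + 7/16 = 5/8
  P(S=1) = 5/16 + 1/16 + 0 = 3/8
Marginal P(T) (column sums):
  P(T=0) = 1/8 + 5/16 = 7/16
  P(T=1) = 1/16 + 1/16 = 1/8
  P(T=2) = 7/16 + 0 = 7/16

H(S) = -[(5/8)·log₂(5/8) + (3/8)·log₂(3/8)]
  = 0.4238 + 0.5306
  = 0.9544 bits
H(T) = -[(7/16)·log₂(7/16) + (1/8)·log₂(1/8) + (7/16)·log₂(7/16)]
  = 0.5218 + 0.3750 + 0.5218
  = 1.4186 bits
H(S,T) = -[(1/8)·log₂(1/8) + (1/16)·log₂(1/16) + (7/16)·log₂(7/16) + (5/16)·log₂(5/16) + (1/16)·log₂(1/16)]
  = 0.3750 + 0.2500 + 0.5218 + 0.5244 + 0.2500
  = 1.9212 bits

I(S;T) = H(S) + H(T) - H(S,T)
  = 0.9544 + 1.4186 - 1.9212
  = 0.4518 bits

min(H(S), H(T)) = min(0.9544, 1.4186) = 0.9544 bits
Normalized MI = 0.4518 / 0.9544 = 0.4734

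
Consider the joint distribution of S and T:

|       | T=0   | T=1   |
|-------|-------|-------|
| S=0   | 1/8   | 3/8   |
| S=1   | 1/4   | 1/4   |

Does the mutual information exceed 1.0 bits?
Marginal P(S) (row sums):
  P(S=0) = 1/8 + 3/8 = 1/2
  P(S=1) = 1/4 + 1/4 = 1/2
Marginal P(T) (column sums):
  P(T=0) = 1/8 + 1/4 = 3/8
  P(T=1) = 3/8 + 1/4 = 5/8

H(S) = -[(1/2)·log₂(1/2) + (1/2)·log₂(1/2)]
  = 0.5000 + 0.5000
  = 1.0000 bits
H(T) = -[(3/8)·log₂(3/8) + (5/8)·log₂(5/8)]
  = 0.5306 + 0.4238
  = 0.9544 bits
H(S,T) = -[(1/8)·log₂(1/8) + (3/8)·log₂(3/8) + (1/4)·log₂(1/4) + (1/4)·log₂(1/4)]
  = 0.3750 + 0.5306 + 0.5000 + 0.5000
  = 1.9056 bits

I(S;T) = H(S) + H(T) - H(S,T)
  = 1.0000 + 0.9544 - 1.9056
  = 0.0488 bits

No. I(S;T) = 0.0488 bits, which is ≤ 1.0 bits.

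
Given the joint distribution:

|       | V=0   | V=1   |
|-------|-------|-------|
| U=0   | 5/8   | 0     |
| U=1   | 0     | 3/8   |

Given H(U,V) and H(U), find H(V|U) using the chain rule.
From the chain rule: H(U,V) = H(U) + H(V|U)
Therefore: H(V|U) = H(U,V) - H(U)

H(U,V) = -[(5/8)·log₂(5/8) + (3/8)·log₂(3/8)]
  = 0.4238 + 0.5306
  = 0.9544 bits
Marginal P(U) (row sums):
  P(U=0) = 5/8 + 0 = 5/8
  P(U=1) = 0 + 3/8 = 3/8
H(U) = -[(5/8)·log₂(5/8) + (3/8)·log₂(3/8)]
  = 0.4238 + 0.5306
  = 0.9544 bits

H(V|U) = 0.9544 - 0.9544 = 0.0000 bits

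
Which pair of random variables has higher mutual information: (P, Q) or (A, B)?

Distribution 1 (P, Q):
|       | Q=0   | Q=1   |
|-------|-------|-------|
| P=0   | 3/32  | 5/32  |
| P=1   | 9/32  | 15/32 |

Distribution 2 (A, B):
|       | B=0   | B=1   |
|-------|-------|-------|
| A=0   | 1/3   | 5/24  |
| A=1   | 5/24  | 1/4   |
Distribution 1 (P, Q):
Marginal P(P) (row sums):
  P(P=0) = 3/32 + 5/32 = 1/4
  P(P=1) = 9/32 + 15/32 = 3/4
Marginal P(Q) (column sums):
  P(Q=0) = 3/32 + 9/32 = 3/8
  P(Q=1) = 5/32 + 15/32 = 5/8

H(P) = -[(1/4)·log₂(1/4) + (3/4)·log₂(3/4)]
  = 0.5000 + 0.3113
  = 0.8113 bits
H(Q) = -[(3/8)·log₂(3/8) + (5/8)·log₂(5/8)]
  = 0.5306 + 0.4238
  = 0.9544 bits
H(P,Q) = -[(3/32)·log₂(3/32) + (5/32)·log₂(5/32) + (9/32)·log₂(9/32) + (15/32)·log₂(15/32)]
  = 0.3202 + 0.4184 + 0.5147 + 0.5124
  = 1.7657 bits

I(P;Q) = H(P) + H(Q) - H(P,Q)
  = 0.8113 + 0.9544 - 1.7657
  = 0.0000 bits

Distribution 2 (A, B):
Marginal P(A) (row sums):
  P(A=0) = 1/3 + 5/24 = 13/24
  P(A=1) = 5/24 + 1/4 = 11/24
Marginal P(B) (column sums):
  P(B=0) = 1/3 + 5/24 = 13/24
  P(B=1) = 5/24 + 1/4 = 11/24

H(A) = -[(13/24)·log₂(13/24) + (11/24)·log₂(11/24)]
  = 0.4791 + 0.5159
  = 0.9950 bits
H(B) = -[(13/24)·log₂(13/24) + (11/24)·log₂(11/24)]
  = 0.4791 + 0.5159
  = 0.9950 bits
H(A,B) = -[(1/3)·log₂(1/3) + (5/24)·log₂(5/24) + (5/24)·log₂(5/24) + (1/4)·log₂(1/4)]
  = 0.5283 + 0.4715 + 0.4715 + 0.5000
  = 1.9713 bits

I(A;B) = H(A) + H(B) - H(A,B)
  = 0.9950 + 0.9950 - 1.9713
  = 0.0187 bits

I(A;B) = 0.0187 bits > I(P;Q) = 0.0000 bits, so (A, B) has the higher mutual information (stronger dependence).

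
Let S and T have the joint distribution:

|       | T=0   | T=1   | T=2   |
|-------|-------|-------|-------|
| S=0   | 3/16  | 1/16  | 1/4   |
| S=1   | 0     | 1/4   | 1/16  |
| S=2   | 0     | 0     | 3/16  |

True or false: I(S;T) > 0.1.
Marginal P(S) (row sums):
  P(S=0) = 3/16 + 1/16 + 1/4 = 1/2
  P(S=1) = 0 + 1/4 + 1/16 = 5/16
  P(S=2) = 0 + 0 + 3/16 = 3/16
Marginal P(T) (column sums):
  P(T=0) = 3/16 + 0 + 0 = 3/16
  P(T=1) = 1/16 + 1/4 + 0 = 5/16
  P(T=2) = 1/4 + 1/16 + 3/16 = 1/2

H(S) = -[(1/2)·log₂(1/2) + (5/16)·log₂(5/16) + (3/16)·log₂(3/16)]
  = 0.5000 + 0.5244 + 0.4528
  = 1.4772 bits
H(T) = -[(3/16)·log₂(3/16) + (5/16)·log₂(5/16) + (1/2)·log₂(1/2)]
  = 0.4528 + 0.5244 + 0.5000
  = 1.4772 bits
H(S,T) = -[(3/16)·log₂(3/16) + (1/16)·log₂(1/16) + (1/4)·log₂(1/4) + (1/4)·log₂(1/4) + (1/16)·log₂(1/16) + (3/16)·log₂(3/16)]
  = 0.4528 + 0.2500 + 0.5000 + 0.5000 + 0.2500 + 0.4528
  = 2.4056 bits

I(S;T) = H(S) + H(T) - H(S,T)
  = 1.4772 + 1.4772 - 2.4056
  = 0.5488 bits

True. I(S;T) = 0.5488 bits, which is > 0.1 bits.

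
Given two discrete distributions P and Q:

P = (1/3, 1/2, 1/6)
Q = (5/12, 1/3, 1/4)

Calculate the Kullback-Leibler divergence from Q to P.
D(P||Q) = Σ P(i) log₂(P(i)/Q(i))
  i=0: (1/3) × log₂((1/3)/(5/12)) = (1/3) × log₂(4/5) = -0.1073
  i=1: (1/2) × log₂((1/2)/(1/3)) = (1/2) × log₂(3/2) = 0.2925
  i=2: (1/6) × log₂((1/6)/(1/4)) = (1/6) × log₂(2/3) = -0.0975
D(P||Q) = -0.1073 + 0.2925 - 0.0975
  = 0.0877 bits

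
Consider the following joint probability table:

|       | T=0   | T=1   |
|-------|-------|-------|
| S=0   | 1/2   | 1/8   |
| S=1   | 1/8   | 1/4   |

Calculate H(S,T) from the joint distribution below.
H(S,T) = -Σ P(S,T) log₂ P(S,T), summed over the non-zero cells:
H(S,T) = -[(1/2)·log₂(1/2) + (1/8)·log₂(1/8) + (1/8)·log₂(1/8) + (1/4)·log₂(1/4)]
  = 0.5000 + 0.3750 + 0.3750 + 0.5000
  = 1.7500 bits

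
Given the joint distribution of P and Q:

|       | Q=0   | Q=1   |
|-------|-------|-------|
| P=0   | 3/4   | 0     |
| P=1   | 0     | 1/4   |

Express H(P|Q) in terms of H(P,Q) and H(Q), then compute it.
H(P|Q) = H(P,Q) - H(Q)

Marginal P(Q) (column sums):
  P(Q=0) = 3/4 + 0 = 3/4
  P(Q=1) = 0 + 1/4 = 1/4

H(P,Q) = -[(3/4)·log₂(3/4) + (1/4)·log₂(1/4)]
  = 0.3113 + 0.5000
  = 0.8113 bits
H(Q) = -[(3/4)·log₂(3/4) + (1/4)·log₂(1/4)]
  = 0.3113 + 0.5000
  = 0.8113 bits

H(P|Q) = 0.8113 - 0.8113 = 0.0000 bits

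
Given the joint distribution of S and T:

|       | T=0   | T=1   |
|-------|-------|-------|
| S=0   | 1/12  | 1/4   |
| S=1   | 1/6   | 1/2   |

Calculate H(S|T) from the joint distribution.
Marginal P(T) (column sums):
  P(T=0) = 1/12 + 1/6 = 1/4
  P(T=1) = 1/4 + 1/2 = 3/4

H(S|T) = -Σ P(S,T)·log₂ P(S|T), where P(S|T) = P(S,T) / P(T)
  (S=0,T=0): P(S|T) = (1/12)/(1/4) = 1/3;  -(1/12)·log₂(1/3) = 0.1321
  (S=0,T=1): P(S|T) = (1/4)/(3/4) = 1/3;  -(1/4)·log₂(1/3) = 0.3962
  (S=1,T=0): P(S|T) = (1/6)/(1/4) = 2/3;  -(1/6)·log₂(2/3) = 0.0975
  (S=1,T=1): P(S|T) = (1/2)/(3/4) = 2/3;  -(1/2)·log₂(2/3) = 0.2925
H(S|T) = 0.1321 + 0.3962 + 0.0975 + 0.2925
  = 0.9183 bits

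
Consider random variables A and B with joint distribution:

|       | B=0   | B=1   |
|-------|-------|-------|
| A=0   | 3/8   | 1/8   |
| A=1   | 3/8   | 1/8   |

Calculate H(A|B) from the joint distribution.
Marginal P(B) (column sums):
  P(B=0) = 3/8 + 3/8 = 3/4
  P(B=1) = 1/8 + 1/8 = 1/4

H(A|B) = -Σ P(A,B)·log₂ P(A|B), where P(A|B) = P(A,B) / P(B)
  (A=0,B=0): P(A|B) = (3/8)/(3/4) = 1/2;  -(3/8)·log₂(1/2) = 0.3750
  (A=0,B=1): P(A|B) = (1/8)/(1/4) = 1/2;  -(1/8)·log₂(1/2) = 0.1250
  (A=1,B=0): P(A|B) = (3/8)/(3/4) = 1/2;  -(3/8)·log₂(1/2) = 0.3750
  (A=1,B=1): P(A|B) = (1/8)/(1/4) = 1/2;  -(1/8)·log₂(1/2) = 0.1250
H(A|B) = 0.3750 + 0.1250 + 0.3750 + 0.1250
  = 1.0000 bits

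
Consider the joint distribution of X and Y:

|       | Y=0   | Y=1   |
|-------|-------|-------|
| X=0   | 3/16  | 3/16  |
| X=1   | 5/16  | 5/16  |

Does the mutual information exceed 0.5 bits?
Marginal P(X) (row sums):
  P(X=0) = 3/16 + 3/16 = 3/8
  P(X=1) = 5/16 + 5/16 = 5/8
Marginal P(Y) (column sums):
  P(Y=0) = 3/16 + 5/16 = 1/2
  P(Y=1) = 3/16 + 5/16 = 1/2

H(X) = -[(3/8)·log₂(3/8) + (5/8)·log₂(5/8)]
  = 0.5306 + 0.4238
  = 0.9544 bits
H(Y) = -[(1/2)·log₂(1/2) + (1/2)·log₂(1/2)]
  = 0.5000 + 0.5000
  = 1.0000 bits
H(X,Y) = -[(3/16)·log₂(3/16) + (3/16)·log₂(3/16) + (5/16)·log₂(5/16) + (5/16)·log₂(5/16)]
  = 0.4528 + 0.4528 + 0.5244 + 0.5244
  = 1.9544 bits

I(X;Y) = H(X) + H(Y) - H(X,Y)
  = 0.9544 + 1.0000 - 1.9544
  = 0.0000 bits

No. I(X;Y) = 0.0000 bits, which is ≤ 0.5 bits.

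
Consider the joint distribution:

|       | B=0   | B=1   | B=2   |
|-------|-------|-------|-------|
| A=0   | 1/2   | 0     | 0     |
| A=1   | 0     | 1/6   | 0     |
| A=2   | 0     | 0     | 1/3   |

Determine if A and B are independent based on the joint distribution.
Marginal P(A) (row sums):
  P(A=0) = 1/2 + 0 + 0 = 1/2
  P(A=1) = 0 + 1/6 + 0 = 1/6
  P(A=2) = 0 + 0 + 1/3 = 1/3
Marginal P(B) (column sums):
  P(B=0) = 1/2 + 0 + 0 = 1/2
  P(B=1) = 0 + 1/6 + 0 = 1/6
  P(B=2) = 0 + 0 + 1/3 = 1/3

A and B are independent iff P(A=i,B=j) = P(A=i)·P(B=j) for every cell.
  P(A=0)·P(B=0) = 1/2 × 1/2 = 1/4, but P(A=0,B=0) = 1/2 ✗

No, A and B are not independent. Quantitatively, I(A;B) > 0:

H(A) = -[(1/2)·log₂(1/2) + (1/6)·log₂(1/6) + (1/3)·log₂(1/3)]
  = 0.5000 + 0.4308 + 0.5283
  = 1.4591 bits
H(B) = -[(1/2)·log₂(1/2) + (1/6)·log₂(1/6) + (1/3)·log₂(1/3)]
  = 0.5000 + 0.4308 + 0.5283
  = 1.4591 bits
H(A,B) = -[(1/2)·log₂(1/2) + (1/6)·log₂(1/6) + (1/3)·log₂(1/3)]
  = 0.5000 + 0.4308 + 0.5283
  = 1.4591 bits
I(A;B) = H(A) + H(B) - H(A,B) = 1.4591 + 1.4591 - 1.4591 = 1.4591 bits > 0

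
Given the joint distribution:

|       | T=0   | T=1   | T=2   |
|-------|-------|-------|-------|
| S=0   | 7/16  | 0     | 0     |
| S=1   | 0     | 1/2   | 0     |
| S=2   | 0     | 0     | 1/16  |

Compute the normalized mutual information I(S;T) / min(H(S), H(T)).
Marginal P(S) (row sums):
  P(S=0) = 7/16 + 0 + 0 = 7/16
  P(S=1) = 0 + 1/2 + 0 = 1/2
  P(S=2) = 0 + 0 + 1/16 = 1/16
Marginal P(T) (column sums):
  P(T=0) = 7/16 + 0 + 0 = 7/16
  P(T=1) = 0 + 1/2 + 0 = 1/2
  P(T=2) = 0 + 0 + 1/16 = 1/16

H(S) = -[(7/16)·log₂(7/16) + (1/2)·log₂(1/2) + (1/16)·log₂(1/16)]
  = 0.5218 + 0.5000 + 0.2500
  = 1.2718 bits
H(T) = -[(7/16)·log₂(7/16) + (1/2)·log₂(1/2) + (1/16)·log₂(1/16)]
  = 0.5218 + 0.5000 + 0.2500
  = 1.2718 bits
H(S,T) = -[(7/16)·log₂(7/16) + (1/2)·log₂(1/2) + (1/16)·log₂(1/16)]
  = 0.5218 + 0.5000 + 0.2500
  = 1.2718 bits

I(S;T) = H(S) + H(T) - H(S,T)
  = 1.2718 + 1.2718 - 1.2718
  = 1.2718 bits

min(H(S), H(T)) = min(1.2718, 1.2718) = 1.2718 bits
Normalized MI = 1.2718 / 1.2718 = 1.0000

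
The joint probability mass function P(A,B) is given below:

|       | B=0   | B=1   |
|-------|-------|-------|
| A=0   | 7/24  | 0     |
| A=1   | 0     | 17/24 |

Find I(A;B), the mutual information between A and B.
Marginal P(A) (row sums):
  P(A=0) = 7/24 + 0 = 7/24
  P(A=1) = 0 + 17/24 = 17/24
Marginal P(B) (column sums):
  P(B=0) = 7/24 + 0 = 7/24
  P(B=1) = 0 + 17/24 = 17/24

H(A) = -[(7/24)·log₂(7/24) + (17/24)·log₂(17/24)]
  = 0.5185 + 0.3524
  = 0.8709 bits
H(B) = -[(7/24)·log₂(7/24) + (17/24)·log₂(17/24)]
  = 0.5185 + 0.3524
  = 0.8709 bits
H(A,B) = -[(7/24)·log₂(7/24) + (17/24)·log₂(17/24)]
  = 0.5185 + 0.3524
  = 0.8709 bits

I(A;B) = H(A) + H(B) - H(A,B)
  = 0.8709 + 0.8709 - 0.8709
  = 0.8709 bits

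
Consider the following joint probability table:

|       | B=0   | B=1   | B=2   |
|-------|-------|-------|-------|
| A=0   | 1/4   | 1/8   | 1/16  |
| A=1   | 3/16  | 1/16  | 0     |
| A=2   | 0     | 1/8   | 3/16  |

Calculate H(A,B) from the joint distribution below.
H(A,B) = -Σ P(A,B) log₂ P(A,B), summed over the non-zero cells:
H(A,B) = -[(1/4)·log₂(1/4) + (1/8)·log₂(1/8) + (1/16)·log₂(1/16) + (3/16)·log₂(3/16) + (1/16)·log₂(1/16) + (1/8)·log₂(1/8) + (3/16)·log₂(3/16)]
  = 0.5000 + 0.3750 + 0.2500 + 0.4528 + 0.2500 + 0.3750 + 0.4528
  = 2.6556 bits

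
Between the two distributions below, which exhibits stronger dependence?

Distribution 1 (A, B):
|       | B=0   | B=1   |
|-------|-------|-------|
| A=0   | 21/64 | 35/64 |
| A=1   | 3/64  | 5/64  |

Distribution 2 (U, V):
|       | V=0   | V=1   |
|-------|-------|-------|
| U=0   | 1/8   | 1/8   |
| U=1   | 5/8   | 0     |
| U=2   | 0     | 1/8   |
Distribution 1 (A, B):
Marginal P(A) (row sums):
  P(A=0) = 21/64 + 35/64 = 7/8
  P(A=1) = 3/64 + 5/64 = 1/8
Marginal P(B) (column sums):
  P(B=0) = 21/64 + 3/64 = 3/8
  P(B=1) = 35/64 + 5/64 = 5/8

H(A) = -[(7/8)·log₂(7/8) + (1/8)·log₂(1/8)]
  = 0.1686 + 0.3750
  = 0.5436 bits
H(B) = -[(3/8)·log₂(3/8) + (5/8)·log₂(5/8)]
  = 0.5306 + 0.4238
  = 0.9544 bits
H(A,B) = -[(21/64)·log₂(21/64) + (35/64)·log₂(35/64) + (3/64)·log₂(3/64) + (5/64)·log₂(5/64)]
  = 0.5275 + 0.4762 + 0.2070 + 0.2873
  = 1.4980 bits

I(A;B) = H(A) + H(B) - H(A,B)
  = 0.5436 + 0.9544 - 1.4980
  = 0.0000 bits

Distribution 2 (U, V):
Marginal P(U) (row sums):
  P(U=0) = 1/8 + 1/8 = 1/4
  P(U=1) = 5/8 + 0 = 5/8
  P(U=2) = 0 + 1/8 = 1/8
Marginal P(V) (column sums):
  P(V=0) = 1/8 + 5/8 + 0 = 3/4
  P(V=1) = 1/8 + 0 + 1/8 = 1/4

H(U) = -[(1/4)·log₂(1/4) + (5/8)·log₂(5/8) + (1/8)·log₂(1/8)]
  = 0.5000 + 0.4238 + 0.3750
  = 1.2988 bits
H(V) = -[(3/4)·log₂(3/4) + (1/4)·log₂(1/4)]
  = 0.3113 + 0.5000
  = 0.8113 bits
H(U,V) = -[(1/8)·log₂(1/8) + (1/8)·log₂(1/8) + (5/8)·log₂(5/8) + (1/8)·log₂(1/8)]
  = 0.3750 + 0.3750 + 0.4238 + 0.3750
  = 1.5488 bits

I(U;V) = H(U) + H(V) - H(U,V)
  = 1.2988 + 0.8113 - 1.5488
  = 0.5613 bits

I(U;V) = 0.5613 bits > I(A;B) = 0.0000 bits, so (U, V) has the higher mutual information (stronger dependence).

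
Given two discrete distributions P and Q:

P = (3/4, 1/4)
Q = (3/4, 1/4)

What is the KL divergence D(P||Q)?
D(P||Q) = Σ P(i) log₂(P(i)/Q(i))
  i=0: (3/4) × log₂((3/4)/(3/4)) = (3/4) × log₂(1) = 0.0000
  i=1: (1/4) × log₂((1/4)/(1/4)) = (1/4) × log₂(1) = 0.0000
D(P||Q) = 0.0000 + 0.0000
  = 0.0000 bits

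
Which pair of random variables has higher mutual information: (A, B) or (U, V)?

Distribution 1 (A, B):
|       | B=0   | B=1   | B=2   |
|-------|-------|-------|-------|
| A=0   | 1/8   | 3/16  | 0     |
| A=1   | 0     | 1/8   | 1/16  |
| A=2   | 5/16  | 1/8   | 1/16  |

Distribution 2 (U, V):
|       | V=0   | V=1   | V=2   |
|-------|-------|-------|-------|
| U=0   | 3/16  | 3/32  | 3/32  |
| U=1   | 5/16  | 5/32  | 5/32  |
Distribution 1 (A, B):
Marginal P(A) (row sums):
  P(A=0) = 1/8 + 3/16 + 0 = 5/16
  P(A=1) = 0 + 1/8 + 1/16 = 3/16
  P(A=2) = 5/16 + 1/8 + 1/16 = 1/2
Marginal P(B) (column sums):
  P(B=0) = 1/8 + 0 + 5/16 = 7/16
  P(B=1) = 3/16 + 1/8 + 1/8 = 7/16
  P(B=2) = 0 + 1/16 + 1/16 = 1/8

H(A) = -[(5/16)·log₂(5/16) + (3/16)·log₂(3/16) + (1/2)·log₂(1/2)]
  = 0.5244 + 0.4528 + 0.5000
  = 1.4772 bits
H(B) = -[(7/16)·log₂(7/16) + (7/16)·log₂(7/16) + (1/8)·log₂(1/8)]
  = 0.5218 + 0.5218 + 0.3750
  = 1.4186 bits
H(A,B) = -[(1/8)·log₂(1/8) + (3/16)·log₂(3/16) + (1/8)·log₂(1/8) + (1/16)·log₂(1/16) + (5/16)·log₂(5/16) + (1/8)·log₂(1/8) + (1/16)·log₂(1/16)]
  = 0.3750 + 0.4528 + 0.3750 + 0.2500 + 0.5244 + 0.3750 + 0.2500
  = 2.6022 bits

I(A;B) = H(A) + H(B) - H(A,B)
  = 1.4772 + 1.4186 - 2.6022
  = 0.2936 bits

Distribution 2 (U, V):
Marginal P(U) (row sums):
  P(U=0) = 3/16 + 3/32 + 3/32 = 3/8
  P(U=1) = 5/16 + 5/32 + 5/32 = 5/8
Marginal P(V) (column sums):
  P(V=0) = 3/16 + 5/16 = 1/2
  P(V=1) = 3/32 + 5/32 = 1/4
  P(V=2) = 3/32 + 5/32 = 1/4

H(U) = -[(3/8)·log₂(3/8) + (5/8)·log₂(5/8)]
  = 0.5306 + 0.4238
  = 0.9544 bits
H(V) = -[(1/2)·log₂(1/2) + (1/4)·log₂(1/4) + (1/4)·log₂(1/4)]
  = 0.5000 + 0.5000 + 0.5000
  = 1.5000 bits
H(U,V) = -[(3/16)·log₂(3/16) + (3/32)·log₂(3/32) + (3/32)·log₂(3/32) + (5/16)·log₂(5/16) + (5/32)·log₂(5/32) + (5/32)·log₂(5/32)]
  = 0.4528 + 0.3202 + 0.3202 + 0.5244 + 0.4184 + 0.4184
  = 2.4544 bits

I(U;V) = H(U) + H(V) - H(U,V)
  = 0.9544 + 1.5000 - 2.4544
  = 0.0000 bits

I(A;B) = 0.2936 bits > I(U;V) = 0.0000 bits, so (A, B) has the higher mutual information (stronger dependence).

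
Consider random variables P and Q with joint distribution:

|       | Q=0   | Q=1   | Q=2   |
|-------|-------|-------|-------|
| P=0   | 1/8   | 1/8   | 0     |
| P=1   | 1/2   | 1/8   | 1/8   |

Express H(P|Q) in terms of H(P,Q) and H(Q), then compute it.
H(P|Q) = H(P,Q) - H(Q)

Marginal P(Q) (column sums):
  P(Q=0) = 1/8 + 1/2 = 5/8
  P(Q=1) = 1/8 + 1/8 = 1/4
  P(Q=2) = 0 + 1/8 = 1/8

H(P,Q) = -[(1/8)·log₂(1/8) + (1/8)·log₂(1/8) + (1/2)·log₂(1/2) + (1/8)·log₂(1/8) + (1/8)·log₂(1/8)]
  = 0.3750 + 0.3750 + 0.5000 + 0.3750 + 0.3750
  = 2.0000 bits
H(Q) = -[(5/8)·log₂(5/8) + (1/4)·log₂(1/4) + (1/8)·log₂(1/8)]
  = 0.4238 + 0.5000 + 0.3750
  = 1.2988 bits

H(P|Q) = 2.0000 - 1.2988 = 0.7012 bits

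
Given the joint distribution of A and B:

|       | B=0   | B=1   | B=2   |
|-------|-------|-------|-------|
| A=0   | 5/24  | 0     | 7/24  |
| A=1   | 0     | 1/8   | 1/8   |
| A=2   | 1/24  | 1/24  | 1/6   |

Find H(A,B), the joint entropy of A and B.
H(A,B) = -Σ P(A,B) log₂ P(A,B), summed over the non-zero cells:
H(A,B) = -[(5/24)·log₂(5/24) + (7/24)·log₂(7/24) + (1/8)·log₂(1/8) + (1/8)·log₂(1/8) + (1/24)·log₂(1/24) + (1/24)·log₂(1/24) + (1/6)·log₂(1/6)]
  = 0.4715 + 0.5185 + 0.3750 + 0.3750 + 0.1910 + 0.1910 + 0.4308
  = 2.5528 bits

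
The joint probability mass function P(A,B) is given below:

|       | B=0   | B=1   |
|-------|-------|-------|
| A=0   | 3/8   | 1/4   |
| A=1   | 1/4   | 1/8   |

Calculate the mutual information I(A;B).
Marginal P(A) (row sums):
  P(A=0) = 3/8 + 1/4 = 5/8
  P(A=1) = 1/4 + 1/8 = 3/8
Marginal P(B) (column sums):
  P(B=0) = 3/8 + 1/4 = 5/8
  P(B=1) = 1/4 + 1/8 = 3/8

H(A) = -[(5/8)·log₂(5/8) + (3/8)·log₂(3/8)]
  = 0.4238 + 0.5306
  = 0.9544 bits
H(B) = -[(5/8)·log₂(5/8) + (3/8)·log₂(3/8)]
  = 0.4238 + 0.5306
  = 0.9544 bits
H(A,B) = -[(3/8)·log₂(3/8) + (1/4)·log₂(1/4) + (1/4)·log₂(1/4) + (1/8)·log₂(1/8)]
  = 0.5306 + 0.5000 + 0.5000 + 0.3750
  = 1.9056 bits

I(A;B) = H(A) + H(B) - H(A,B)
  = 0.9544 + 0.9544 - 1.9056
  = 0.0032 bits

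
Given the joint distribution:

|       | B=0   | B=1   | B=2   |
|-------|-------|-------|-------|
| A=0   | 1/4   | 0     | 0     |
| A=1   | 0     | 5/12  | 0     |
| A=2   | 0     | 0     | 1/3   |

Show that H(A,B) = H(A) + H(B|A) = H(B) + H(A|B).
Marginal P(A) (row sums):
  P(A=0) = 1/4 + 0 + 0 = 1/4
  P(A=1) = 0 + 5/12 + 0 = 5/12
  P(A=2) = 0 + 0 + 1/3 = 1/3
Marginal P(B) (column sums):
  P(B=0) = 1/4 + 0 + 0 = 1/4
  P(B=1) = 0 + 5/12 + 0 = 5/12
  P(B=2) = 0 + 0 + 1/3 = 1/3

Decomposition 1: H(A) + H(B|A)
H(A) = -[(1/4)·log₂(1/4) + (5/12)·log₂(5/12) + (1/3)·log₂(1/3)]
  = 0.5000 + 0.5263 + 0.5283
  = 1.5546 bits
H(B|A) = -Σ P(A,B)·log₂ P(B|A), where P(B|A) = P(A,B) / P(A)
  (cells with P(A,B) = 0 contribute 0)
  (A=0,B=0): P(B|A) = (1/4)/(1/4) = 1;  -(1/4)·log₂(1) = 0.0000
  (A=1,B=1): P(B|A) = (5/12)/(5/12) = 1;  -(5/12)·log₂(1) = 0.0000
  (A=2,B=2): P(B|A) = (1/3)/(1/3) = 1;  -(1/3)·log₂(1) = 0.0000
H(B|A) = 0.0000 + 0.0000 + 0.0000
  = 0.0000 bits
H(A) + H(B|A) = 1.5546 + 0.0000 = 1.5546 bits

Decomposition 2: H(B) + H(A|B)
H(B) = -[(1/4)·log₂(1/4) + (5/12)·log₂(5/12) + (1/3)·log₂(1/3)]
  = 0.5000 + 0.5263 + 0.5283
  = 1.5546 bits
H(A|B) = -Σ P(A,B)·log₂ P(A|B), where P(A|B) = P(A,B) / P(B)
  (cells with P(A,B) = 0 contribute 0)
  (A=0,B=0): P(A|B) = (1/4)/(1/4) = 1;  -(1/4)·log₂(1) = 0.0000
  (A=1,B=1): P(A|B) = (5/12)/(5/12) = 1;  -(5/12)·log₂(1) = 0.0000
  (A=2,B=2): P(A|B) = (1/3)/(1/3) = 1;  -(1/3)·log₂(1) = 0.0000
H(A|B) = 0.0000 + 0.0000 + 0.0000
  = 0.0000 bits
H(B) + H(A|B) = 1.5546 + 0.0000 = 1.5546 bits

Direct computation of the joint entropy:
H(A,B) = -[(1/4)·log₂(1/4) + (5/12)·log₂(5/12) + (1/3)·log₂(1/3)]
  = 0.5000 + 0.5263 + 0.5283
  = 1.5546 bits

All three agree: H(A,B) = 1.5546 bits ✓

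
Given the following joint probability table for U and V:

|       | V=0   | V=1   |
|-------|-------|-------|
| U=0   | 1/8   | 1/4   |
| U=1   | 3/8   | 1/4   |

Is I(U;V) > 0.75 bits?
Marginal P(U) (row sums):
  P(U=0) = 1/8 + 1/4 = 3/8
  P(U=1) = 3/8 + 1/4 = 5/8
Marginal P(V) (column sums):
  P(V=0) = 1/8 + 3/8 = 1/2
  P(V=1) = 1/4 + 1/4 = 1/2

H(U) = -[(3/8)·log₂(3/8) + (5/8)·log₂(5/8)]
  = 0.5306 + 0.4238
  = 0.9544 bits
H(V) = -[(1/2)·log₂(1/2) + (1/2)·log₂(1/2)]
  = 0.5000 + 0.5000
  = 1.0000 bits
H(U,V) = -[(1/8)·log₂(1/8) + (1/4)·log₂(1/4) + (3/8)·log₂(3/8) + (1/4)·log₂(1/4)]
  = 0.3750 + 0.5000 + 0.5306 + 0.5000
  = 1.9056 bits

I(U;V) = H(U) + H(V) - H(U,V)
  = 0.9544 + 1.0000 - 1.9056
  = 0.0488 bits

No. I(U;V) = 0.0488 bits, which is ≤ 0.75 bits.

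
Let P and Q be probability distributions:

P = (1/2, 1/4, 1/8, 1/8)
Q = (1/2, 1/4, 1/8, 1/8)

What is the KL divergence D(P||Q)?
D(P||Q) = Σ P(i) log₂(P(i)/Q(i))
  i=0: (1/2) × log₂((1/2)/(1/2)) = (1/2) × log₂(1) = 0.0000
  i=1: (1/4) × log₂((1/4)/(1/4)) = (1/4) × log₂(1) = 0.0000
  i=2: (1/8) × log₂((1/8)/(1/8)) = (1/8) × log₂(1) = 0.0000
  i=3: (1/8) × log₂((1/8)/(1/8)) = (1/8) × log₂(1) = 0.0000
D(P||Q) = 0.0000 + 0.0000 + 0.0000 + 0.0000
  = 0.0000 bits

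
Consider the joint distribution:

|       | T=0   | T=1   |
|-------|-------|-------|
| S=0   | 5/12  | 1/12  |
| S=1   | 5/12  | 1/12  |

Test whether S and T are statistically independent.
Marginal P(S) (row sums):
  P(S=0) = 5/12 + 1/12 = 1/2
  P(S=1) = 5/12 + 1/12 = 1/2
Marginal P(T) (column sums):
  P(T=0) = 5/12 + 5/12 = 5/6
  P(T=1) = 1/12 + 1/12 = 1/6

S and T are independent iff P(S=i,T=j) = P(S=i)·P(T=j) for every cell.
  P(S=0)·P(T=0) = 1/2 × 5/6 = 5/12 = P(S=0,T=0) ✓
  P(S=0)·P(T=1) = 1/2 × 1/6 = 1/12 = P(S=0,T=1) ✓
  P(S=1)·P(T=0) = 1/2 × 5/6 = 5/12 = P(S=1,T=0) ✓
  P(S=1)·P(T=1) = 1/2 × 1/6 = 1/12 = P(S=1,T=1) ✓

Yes, S and T are independent: every cell factors, so I(S;T) = 0 bits.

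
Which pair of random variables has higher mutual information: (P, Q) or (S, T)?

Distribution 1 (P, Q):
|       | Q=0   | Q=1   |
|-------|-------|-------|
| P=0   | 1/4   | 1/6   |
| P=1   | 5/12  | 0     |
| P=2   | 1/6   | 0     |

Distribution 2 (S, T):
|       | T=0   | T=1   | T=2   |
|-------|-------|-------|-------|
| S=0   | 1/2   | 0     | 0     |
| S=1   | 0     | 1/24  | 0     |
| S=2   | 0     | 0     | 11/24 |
Distribution 1 (P, Q):
Marginal P(P) (row sums):
  P(P=0) = 1/4 + 1/6 = 5/12
  P(P=1) = 5/12 + 0 = 5/12
  P(P=2) = 1/6 + 0 = 1/6
Marginal P(Q) (column sums):
  P(Q=0) = 1/4 + 5/12 + 1/6 = 5/6
  P(Q=1) = 1/6 + 0 + 0 = 1/6

H(P) = -[(5/12)·log₂(5/12) + (5/12)·log₂(5/12) + (1/6)·log₂(1/6)]
  = 0.5263 + 0.5263 + 0.4308
  = 1.4834 bits
H(Q) = -[(5/6)·log₂(5/6) + (1/6)·log₂(1/6)]
  = 0.2192 + 0.4308
  = 0.6500 bits
H(P,Q) = -[(1/4)·log₂(1/4) + (1/6)·log₂(1/6) + (5/12)·log₂(5/12) + (1/6)·log₂(1/6)]
  = 0.5000 + 0.4308 + 0.5263 + 0.4308
  = 1.8879 bits

I(P;Q) = H(P) + H(Q) - H(P,Q)
  = 1.4834 + 0.6500 - 1.8879
  = 0.2455 bits

Distribution 2 (S, T):
Marginal P(S) (row sums):
  P(S=0) = 1/2 + 0 + 0 = 1/2
  P(S=1) = 0 + 1/24 + 0 = 1/24
  P(S=2) = 0 + 0 + 11/24 = 11/24
Marginal P(T) (column sums):
  P(T=0) = 1/2 + 0 + 0 = 1/2
  P(T=1) = 0 + 1/24 + 0 = 1/24
  P(T=2) = 0 + 0 + 11/24 = 11/24

H(S) = -[(1/2)·log₂(1/2) + (1/24)·log₂(1/24) + (11/24)·log₂(11/24)]
  = 0.5000 + 0.1910 + 0.5159
  = 1.2069 bits
H(T) = -[(1/2)·log₂(1/2) + (1/24)·log₂(1/24) + (11/24)·log₂(11/24)]
  = 0.5000 + 0.1910 + 0.5159
  = 1.2069 bits
H(S,T) = -[(1/2)·log₂(1/2) + (1/24)·log₂(1/24) + (11/24)·log₂(11/24)]
  = 0.5000 + 0.1910 + 0.5159
  = 1.2069 bits

I(S;T) = H(S) + H(T) - H(S,T)
  = 1.2069 + 1.2069 - 1.2069
  = 1.2069 bits

I(S;T) = 1.2069 bits > I(P;Q) = 0.2455 bits, so (S, T) has the higher mutual information (stronger dependence).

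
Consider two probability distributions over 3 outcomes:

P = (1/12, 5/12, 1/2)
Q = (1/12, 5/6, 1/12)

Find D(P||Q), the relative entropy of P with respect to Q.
D(P||Q) = Σ P(i) log₂(P(i)/Q(i))
  i=0: (1/12) × log₂((1/12)/(1/12)) = (1/12) × log₂(1) = 0.0000
  i=1: (5/12) × log₂((5/12)/(5/6)) = (5/12) × log₂(1/2) = -0.4167
  i=2: (1/2) × log₂((1/2)/(1/12)) = (1/2) × log₂(6) = 1.2925
D(P||Q) = 0.0000 - 0.4167 + 1.2925
  = 0.8758 bits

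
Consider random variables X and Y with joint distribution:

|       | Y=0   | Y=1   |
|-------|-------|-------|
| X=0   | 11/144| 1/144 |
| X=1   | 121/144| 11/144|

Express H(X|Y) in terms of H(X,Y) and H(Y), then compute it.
H(X|Y) = H(X,Y) - H(Y)

Marginal P(Y) (column sums):
  P(Y=0) = 11/144 + 121/144 = 11/12
  P(Y=1) = 1/144 + 11/144 = 1/12

H(X,Y) = -[(11/144)·log₂(11/144) + (1/144)·log₂(1/144) + (121/144)·log₂(121/144) + (11/144)·log₂(11/144)]
  = 0.2834 + 0.0498 + 0.2110 + 0.2834
  = 0.8276 bits
H(Y) = -[(11/12)·log₂(11/12) + (1/12)·log₂(1/12)]
  = 0.1151 + 0.2987
  = 0.4138 bits

H(X|Y) = 0.8276 - 0.4138 = 0.4138 bits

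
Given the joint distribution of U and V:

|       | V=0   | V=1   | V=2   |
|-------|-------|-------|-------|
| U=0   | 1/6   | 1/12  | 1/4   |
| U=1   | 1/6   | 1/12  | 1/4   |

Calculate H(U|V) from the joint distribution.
Marginal P(V) (column sums):
  P(V=0) = 1/6 + 1/6 = 1/3
  P(V=1) = 1/12 + 1/12 = 1/6
  P(V=2) = 1/4 + 1/4 = 1/2

H(U|V) = -Σ P(U,V)·log₂ P(U|V), where P(U|V) = P(U,V) / P(V)
  (U=0,V=0): P(U|V) = (1/6)/(1/3) = 1/2;  -(1/6)·log₂(1/2) = 0.1667
  (U=0,V=1): P(U|V) = (1/12)/(1/6) = 1/2;  -(1/12)·log₂(1/2) = 0.0833
  (U=0,V=2): P(U|V) = (1/4)/(1/2) = 1/2;  -(1/4)·log₂(1/2) = 0.2500
  (U=1,V=0): P(U|V) = (1/6)/(1/3) = 1/2;  -(1/6)·log₂(1/2) = 0.1667
  (U=1,V=1): P(U|V) = (1/12)/(1/6) = 1/2;  -(1/12)·log₂(1/2) = 0.0833
  (U=1,V=2): P(U|V) = (1/4)/(1/2) = 1/2;  -(1/4)·log₂(1/2) = 0.2500
H(U|V) = 0.1667 + 0.0833 + 0.2500 + 0.1667 + 0.0833 + 0.2500
  = 1.0000 bits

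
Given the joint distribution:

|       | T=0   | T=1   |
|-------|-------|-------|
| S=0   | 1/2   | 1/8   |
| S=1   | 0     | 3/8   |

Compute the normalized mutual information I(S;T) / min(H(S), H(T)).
Marginal P(S) (row sums):
  P(S=0) = 1/2 + 1/8 = 5/8
  P(S=1) = 0 + 3/8 = 3/8
Marginal P(T) (column sums):
  P(T=0) = 1/2 + 0 = 1/2
  P(T=1) = 1/8 + 3/8 = 1/2

H(S) = -[(5/8)·log₂(5/8) + (3/8)·log₂(3/8)]
  = 0.4238 + 0.5306
  = 0.9544 bits
H(T) = -[(1/2)·log₂(1/2) + (1/2)·log₂(1/2)]
  = 0.5000 + 0.5000
  = 1.0000 bits
H(S,T) = -[(1/2)·log₂(1/2) + (1/8)·log₂(1/8) + (3/8)·log₂(3/8)]
  = 0.5000 + 0.3750 + 0.5306
  = 1.4056 bits

I(S;T) = H(S) + H(T) - H(S,T)
  = 0.9544 + 1.0000 - 1.4056
  = 0.5488 bits

min(H(S), H(T)) = min(0.9544, 1.0000) = 0.9544 bits
Normalized MI = 0.5488 / 0.9544 = 0.5750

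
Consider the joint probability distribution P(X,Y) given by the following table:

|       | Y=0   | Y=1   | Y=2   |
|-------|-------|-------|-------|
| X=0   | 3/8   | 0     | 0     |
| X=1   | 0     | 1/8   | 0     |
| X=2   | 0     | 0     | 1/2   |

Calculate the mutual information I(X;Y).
Marginal P(X) (row sums):
  P(X=0) = 3/8 + 0 + 0 = 3/8
  P(X=1) = 0 + 1/8 + 0 = 1/8
  P(X=2) = 0 + 0 + 1/2 = 1/2
Marginal P(Y) (column sums):
  P(Y=0) = 3/8 + 0 + 0 = 3/8
  P(Y=1) = 0 + 1/8 + 0 = 1/8
  P(Y=2) = 0 + 0 + 1/2 = 1/2

H(X) = -[(3/8)·log₂(3/8) + (1/8)·log₂(1/8) + (1/2)·log₂(1/2)]
  = 0.5306 + 0.3750 + 0.5000
  = 1.4056 bits
H(Y) = -[(3/8)·log₂(3/8) + (1/8)·log₂(1/8) + (1/2)·log₂(1/2)]
  = 0.5306 + 0.3750 + 0.5000
  = 1.4056 bits
H(X,Y) = -[(3/8)·log₂(3/8) + (1/8)·log₂(1/8) + (1/2)·log₂(1/2)]
  = 0.5306 + 0.3750 + 0.5000
  = 1.4056 bits

I(X;Y) = H(X) + H(Y) - H(X,Y)
  = 1.4056 + 1.4056 - 1.4056
  = 1.4056 bits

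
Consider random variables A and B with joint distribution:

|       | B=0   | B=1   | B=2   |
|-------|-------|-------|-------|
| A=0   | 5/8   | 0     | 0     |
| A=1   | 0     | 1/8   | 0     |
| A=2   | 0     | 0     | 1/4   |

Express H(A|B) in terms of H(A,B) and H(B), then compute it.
H(A|B) = H(A,B) - H(B)

Marginal P(B) (column sums):
  P(B=0) = 5/8 + 0 + 0 = 5/8
  P(B=1) = 0 + 1/8 + 0 = 1/8
  P(B=2) = 0 + 0 + 1/4 = 1/4

H(A,B) = -[(5/8)·log₂(5/8) + (1/8)·log₂(1/8) + (1/4)·log₂(1/4)]
  = 0.4238 + 0.3750 + 0.5000
  = 1.2988 bits
H(B) = -[(5/8)·log₂(5/8) + (1/8)·log₂(1/8) + (1/4)·log₂(1/4)]
  = 0.4238 + 0.3750 + 0.5000
  = 1.2988 bits

H(A|B) = 1.2988 - 1.2988 = 0.0000 bits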